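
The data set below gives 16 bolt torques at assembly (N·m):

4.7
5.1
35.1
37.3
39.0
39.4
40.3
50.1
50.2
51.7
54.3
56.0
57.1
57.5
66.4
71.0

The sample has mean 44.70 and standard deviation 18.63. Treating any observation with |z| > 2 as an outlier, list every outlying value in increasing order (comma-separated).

Cutoffs at x̄ ± 2s: 44.70 ± 2·18.63 = [7.44, 81.96].
4.7: z = -2.15, |z| > 2 → outlier.
5.1: z = -2.13, |z| > 2 → outlier.
Every other value lies within [7.44, 81.96].

4.7, 5.1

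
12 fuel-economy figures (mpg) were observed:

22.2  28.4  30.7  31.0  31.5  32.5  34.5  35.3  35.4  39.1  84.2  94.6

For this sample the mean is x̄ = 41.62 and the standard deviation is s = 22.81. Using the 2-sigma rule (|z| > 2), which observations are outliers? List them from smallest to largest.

94.6

Cutoffs at x̄ ± 2s: 41.62 ± 2·22.81 = [-4.00, 87.24].
94.6: z = 2.32, |z| > 2 → outlier.
Every other value lies within [-4.00, 87.24].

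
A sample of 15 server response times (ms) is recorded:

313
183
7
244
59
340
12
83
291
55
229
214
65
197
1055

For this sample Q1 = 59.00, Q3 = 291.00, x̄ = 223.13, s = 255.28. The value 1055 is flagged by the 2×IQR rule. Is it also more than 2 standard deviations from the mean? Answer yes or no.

z = (1055 − 223.13) / 255.28 = 3.26.
|z| = 3.26 > 2.

yes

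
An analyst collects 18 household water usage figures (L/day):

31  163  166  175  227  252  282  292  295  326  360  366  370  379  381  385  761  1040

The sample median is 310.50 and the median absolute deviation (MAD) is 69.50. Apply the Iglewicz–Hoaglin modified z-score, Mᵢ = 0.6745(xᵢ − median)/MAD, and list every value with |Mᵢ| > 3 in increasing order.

|Mᵢ| > 3 ⇔ |xᵢ − 310.50| > 3·69.50/0.6745 = 309.12.
So outliers lie outside [1.38, 619.62].
761: M = 4.37 → outlier.
1040: M = 7.08 → outlier.

761, 1040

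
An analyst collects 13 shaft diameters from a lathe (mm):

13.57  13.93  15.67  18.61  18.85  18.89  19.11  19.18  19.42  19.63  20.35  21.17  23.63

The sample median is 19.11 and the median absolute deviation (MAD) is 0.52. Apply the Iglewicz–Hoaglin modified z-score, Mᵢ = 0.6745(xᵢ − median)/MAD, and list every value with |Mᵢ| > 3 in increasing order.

|Mᵢ| > 3 ⇔ |xᵢ − 19.11| > 3·0.52/0.6745 = 2.31.
So outliers lie outside [16.80, 21.42].
13.57: M = -7.19 → outlier.
13.93: M = -6.72 → outlier.
15.67: M = -4.46 → outlier.
23.63: M = 5.86 → outlier.

13.57, 13.93, 15.67, 23.63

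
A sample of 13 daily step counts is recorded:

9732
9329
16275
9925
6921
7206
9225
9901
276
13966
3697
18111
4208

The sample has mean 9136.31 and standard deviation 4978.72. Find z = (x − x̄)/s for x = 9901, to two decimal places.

0.15

z = (9901 − 9136.31) / 4978.72 = 0.15.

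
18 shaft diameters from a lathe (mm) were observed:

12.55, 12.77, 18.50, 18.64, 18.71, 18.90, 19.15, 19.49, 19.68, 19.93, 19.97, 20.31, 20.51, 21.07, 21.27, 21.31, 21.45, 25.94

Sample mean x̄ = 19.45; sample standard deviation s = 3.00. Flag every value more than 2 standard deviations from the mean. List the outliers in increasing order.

Cutoffs at x̄ ± 2s: 19.45 ± 2·3.00 = [13.45, 25.45].
12.55: z = -2.30, |z| > 2 → outlier.
12.77: z = -2.23, |z| > 2 → outlier.
25.94: z = 2.16, |z| > 2 → outlier.
Every other value lies within [13.45, 25.45].

12.55, 12.77, 25.94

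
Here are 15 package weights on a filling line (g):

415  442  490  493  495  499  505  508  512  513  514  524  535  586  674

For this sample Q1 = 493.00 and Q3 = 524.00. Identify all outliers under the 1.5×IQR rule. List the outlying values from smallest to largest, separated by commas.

415, 442, 586, 674

IQR = Q3 − Q1 = 524.00 − 493.00 = 31.00.
Lower fence = Q1 − 1.5·IQR = 493.00 − 46.50 = 446.50.
Upper fence = Q3 + 1.5·IQR = 524.00 + 46.50 = 570.50.
415 < 446.50 → outlier.
442 < 446.50 → outlier.
586 > 570.50 → outlier.
674 > 570.50 → outlier.
All remaining values lie within [446.50, 570.50].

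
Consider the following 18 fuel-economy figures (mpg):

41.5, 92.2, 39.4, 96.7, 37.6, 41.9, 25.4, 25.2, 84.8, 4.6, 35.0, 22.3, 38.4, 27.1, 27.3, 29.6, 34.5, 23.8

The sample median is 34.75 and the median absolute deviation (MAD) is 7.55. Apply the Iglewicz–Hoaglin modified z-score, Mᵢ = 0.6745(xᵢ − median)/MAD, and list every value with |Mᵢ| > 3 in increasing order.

|Mᵢ| > 3 ⇔ |xᵢ − 34.75| > 3·7.55/0.6745 = 33.58.
So outliers lie outside [1.17, 68.33].
84.8: M = 4.47 → outlier.
92.2: M = 5.13 → outlier.
96.7: M = 5.53 → outlier.

84.8, 92.2, 96.7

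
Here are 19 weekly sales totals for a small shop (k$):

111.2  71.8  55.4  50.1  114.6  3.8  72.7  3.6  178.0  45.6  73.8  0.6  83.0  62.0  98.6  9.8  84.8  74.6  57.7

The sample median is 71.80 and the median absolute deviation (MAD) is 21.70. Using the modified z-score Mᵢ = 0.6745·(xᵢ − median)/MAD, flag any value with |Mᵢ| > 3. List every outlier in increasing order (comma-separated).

178.0

|Mᵢ| > 3 ⇔ |xᵢ − 71.80| > 3·21.70/0.6745 = 96.52.
So outliers lie outside [-24.72, 168.32].
178.0: M = 3.30 → outlier.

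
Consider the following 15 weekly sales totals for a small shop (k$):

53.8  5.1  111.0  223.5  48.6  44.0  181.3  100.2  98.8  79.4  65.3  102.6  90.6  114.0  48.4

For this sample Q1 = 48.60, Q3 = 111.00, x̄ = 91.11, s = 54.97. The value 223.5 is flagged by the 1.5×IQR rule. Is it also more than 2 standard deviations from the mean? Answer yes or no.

yes

z = (223.5 − 91.11) / 54.97 = 2.41.
|z| = 2.41 > 2.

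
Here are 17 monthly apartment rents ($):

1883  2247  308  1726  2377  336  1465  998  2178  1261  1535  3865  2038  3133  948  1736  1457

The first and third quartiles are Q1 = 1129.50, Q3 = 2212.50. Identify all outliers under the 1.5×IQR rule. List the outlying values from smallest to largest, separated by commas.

IQR = Q3 − Q1 = 2212.50 − 1129.50 = 1083.00.
Lower fence = Q1 − 1.5·IQR = 1129.50 − 1624.50 = -495.00.
Upper fence = Q3 + 1.5·IQR = 2212.50 + 1624.50 = 3837.00.
3865 > 3837.00 → outlier.
All remaining values lie within [-495.00, 3837.00].

3865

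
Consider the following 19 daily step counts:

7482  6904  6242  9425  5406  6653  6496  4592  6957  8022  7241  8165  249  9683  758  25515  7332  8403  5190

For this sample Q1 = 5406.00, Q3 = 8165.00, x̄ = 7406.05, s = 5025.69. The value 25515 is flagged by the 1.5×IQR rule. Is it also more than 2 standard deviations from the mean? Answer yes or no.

z = (25515 − 7406.05) / 5025.69 = 3.60.
|z| = 3.60 > 2.

yes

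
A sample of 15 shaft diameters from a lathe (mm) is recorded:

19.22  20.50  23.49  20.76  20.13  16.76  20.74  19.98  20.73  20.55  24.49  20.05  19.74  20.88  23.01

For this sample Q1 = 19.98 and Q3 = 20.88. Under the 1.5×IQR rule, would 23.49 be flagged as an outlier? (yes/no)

IQR = Q3 − Q1 = 20.88 − 19.98 = 0.90.
Lower fence = Q1 − 1.5·IQR = 19.98 − 1.35 = 18.63.
Upper fence = Q3 + 1.5·IQR = 20.88 + 1.35 = 22.23.
23.49 lies above the upper fence.

yes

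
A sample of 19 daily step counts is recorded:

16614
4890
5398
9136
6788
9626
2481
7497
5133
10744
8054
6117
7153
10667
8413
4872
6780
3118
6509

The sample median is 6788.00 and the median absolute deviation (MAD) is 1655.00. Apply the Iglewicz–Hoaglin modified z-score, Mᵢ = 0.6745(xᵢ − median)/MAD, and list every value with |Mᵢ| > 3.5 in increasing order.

16614

|Mᵢ| > 3.5 ⇔ |xᵢ − 6788.00| > 3.5·1655.00/0.6745 = 8587.84.
So outliers lie outside [-1799.84, 15375.84].
16614: M = 4.00 → outlier.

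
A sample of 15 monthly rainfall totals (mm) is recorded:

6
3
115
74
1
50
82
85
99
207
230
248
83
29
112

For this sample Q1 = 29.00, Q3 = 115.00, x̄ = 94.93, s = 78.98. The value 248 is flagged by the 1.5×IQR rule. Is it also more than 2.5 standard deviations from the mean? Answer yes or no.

no

z = (248 − 94.93) / 78.98 = 1.94.
|z| = 1.94 ≤ 2.5.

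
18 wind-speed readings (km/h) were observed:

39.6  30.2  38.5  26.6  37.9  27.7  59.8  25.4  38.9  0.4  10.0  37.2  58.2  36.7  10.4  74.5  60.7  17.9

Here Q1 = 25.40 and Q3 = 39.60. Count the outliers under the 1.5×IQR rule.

2

IQR = 14.20; fences at 25.40 − 21.30 = 4.10 and 39.60 + 21.30 = 60.90.
Outside the cutoffs: 0.4, 74.5.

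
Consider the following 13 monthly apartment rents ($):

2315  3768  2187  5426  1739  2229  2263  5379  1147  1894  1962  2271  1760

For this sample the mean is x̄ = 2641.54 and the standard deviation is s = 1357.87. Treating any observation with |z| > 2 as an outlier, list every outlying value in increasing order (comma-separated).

Cutoffs at x̄ ± 2s: 2641.54 ± 2·1357.87 = [-74.20, 5357.28].
5379: z = 2.02, |z| > 2 → outlier.
5426: z = 2.05, |z| > 2 → outlier.
Every other value lies within [-74.20, 5357.28].

5379, 5426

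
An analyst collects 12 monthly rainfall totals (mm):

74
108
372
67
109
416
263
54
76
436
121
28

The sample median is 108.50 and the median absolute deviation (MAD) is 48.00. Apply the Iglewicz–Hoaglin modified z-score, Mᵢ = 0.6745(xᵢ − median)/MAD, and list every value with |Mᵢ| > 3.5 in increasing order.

372, 416, 436

|Mᵢ| > 3.5 ⇔ |xᵢ − 108.50| > 3.5·48.00/0.6745 = 249.07.
So outliers lie outside [-140.57, 357.57].
372: M = 3.70 → outlier.
416: M = 4.32 → outlier.
436: M = 4.60 → outlier.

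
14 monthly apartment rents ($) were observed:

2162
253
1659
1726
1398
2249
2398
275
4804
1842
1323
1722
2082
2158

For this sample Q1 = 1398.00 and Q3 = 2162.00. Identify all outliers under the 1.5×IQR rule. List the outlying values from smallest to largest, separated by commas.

4804

IQR = Q3 − Q1 = 2162.00 − 1398.00 = 764.00.
Lower fence = Q1 − 1.5·IQR = 1398.00 − 1146.00 = 252.00.
Upper fence = Q3 + 1.5·IQR = 2162.00 + 1146.00 = 3308.00.
4804 > 3308.00 → outlier.
All remaining values lie within [252.00, 3308.00].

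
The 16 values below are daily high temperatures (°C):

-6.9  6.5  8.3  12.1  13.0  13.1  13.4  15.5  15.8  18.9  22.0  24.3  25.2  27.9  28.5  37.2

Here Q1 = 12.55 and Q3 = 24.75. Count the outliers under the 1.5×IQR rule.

1

IQR = 12.20; fences at 12.55 − 18.30 = -5.75 and 24.75 + 18.30 = 43.05.
Outside the cutoffs: -6.9.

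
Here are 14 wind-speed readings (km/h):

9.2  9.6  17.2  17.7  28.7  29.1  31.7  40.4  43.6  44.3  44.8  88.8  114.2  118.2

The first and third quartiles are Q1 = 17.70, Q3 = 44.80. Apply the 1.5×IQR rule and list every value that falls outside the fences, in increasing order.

IQR = Q3 − Q1 = 44.80 − 17.70 = 27.10.
Lower fence = Q1 − 1.5·IQR = 17.70 − 40.65 = -22.95.
Upper fence = Q3 + 1.5·IQR = 44.80 + 40.65 = 85.45.
88.8 > 85.45 → outlier.
114.2 > 85.45 → outlier.
118.2 > 85.45 → outlier.
All remaining values lie within [-22.95, 85.45].

88.8, 114.2, 118.2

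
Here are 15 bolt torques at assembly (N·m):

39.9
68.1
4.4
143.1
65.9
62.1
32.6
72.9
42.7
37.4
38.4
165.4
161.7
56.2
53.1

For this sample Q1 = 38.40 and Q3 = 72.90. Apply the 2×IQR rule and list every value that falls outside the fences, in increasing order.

IQR = Q3 − Q1 = 72.90 − 38.40 = 34.50.
Lower fence = Q1 − 2·IQR = 38.40 − 69.00 = -30.60.
Upper fence = Q3 + 2·IQR = 72.90 + 69.00 = 141.90.
143.1 > 141.90 → outlier.
161.7 > 141.90 → outlier.
165.4 > 141.90 → outlier.
All remaining values lie within [-30.60, 141.90].

143.1, 161.7, 165.4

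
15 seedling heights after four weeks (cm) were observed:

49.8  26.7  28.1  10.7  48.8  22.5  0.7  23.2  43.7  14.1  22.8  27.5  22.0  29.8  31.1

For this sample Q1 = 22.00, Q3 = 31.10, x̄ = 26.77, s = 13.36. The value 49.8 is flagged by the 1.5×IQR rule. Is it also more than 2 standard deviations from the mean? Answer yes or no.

z = (49.8 − 26.77) / 13.36 = 1.72.
|z| = 1.72 ≤ 2.

no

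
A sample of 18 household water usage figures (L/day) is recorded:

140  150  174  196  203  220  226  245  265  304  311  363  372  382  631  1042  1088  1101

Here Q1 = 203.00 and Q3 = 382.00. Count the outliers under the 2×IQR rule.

IQR = 179.00; fences at 203.00 − 358.00 = -155.00 and 382.00 + 358.00 = 740.00.
Outside the cutoffs: 1042, 1088, 1101.

3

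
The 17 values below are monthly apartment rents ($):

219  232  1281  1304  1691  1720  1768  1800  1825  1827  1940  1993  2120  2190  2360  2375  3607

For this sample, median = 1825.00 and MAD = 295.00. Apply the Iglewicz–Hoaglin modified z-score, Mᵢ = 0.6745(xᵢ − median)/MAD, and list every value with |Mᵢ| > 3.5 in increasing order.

|Mᵢ| > 3.5 ⇔ |xᵢ − 1825.00| > 3.5·295.00/0.6745 = 1530.76.
So outliers lie outside [294.24, 3355.76].
219: M = -3.67 → outlier.
232: M = -3.64 → outlier.
3607: M = 4.07 → outlier.

219, 232, 3607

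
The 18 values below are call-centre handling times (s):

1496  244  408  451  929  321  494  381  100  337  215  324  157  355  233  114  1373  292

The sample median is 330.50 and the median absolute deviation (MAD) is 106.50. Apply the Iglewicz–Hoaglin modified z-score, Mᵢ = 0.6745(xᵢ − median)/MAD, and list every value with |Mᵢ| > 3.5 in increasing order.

|Mᵢ| > 3.5 ⇔ |xᵢ − 330.50| > 3.5·106.50/0.6745 = 552.63.
So outliers lie outside [-222.13, 883.13].
929: M = 3.79 → outlier.
1373: M = 6.60 → outlier.
1496: M = 7.38 → outlier.

929, 1373, 1496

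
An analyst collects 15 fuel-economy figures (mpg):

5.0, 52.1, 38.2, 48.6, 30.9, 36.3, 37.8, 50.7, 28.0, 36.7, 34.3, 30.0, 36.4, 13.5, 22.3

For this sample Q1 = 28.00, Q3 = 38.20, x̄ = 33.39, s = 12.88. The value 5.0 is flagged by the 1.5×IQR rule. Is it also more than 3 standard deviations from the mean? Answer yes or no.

no

z = (5.0 − 33.39) / 12.88 = -2.20.
|z| = 2.20 ≤ 3.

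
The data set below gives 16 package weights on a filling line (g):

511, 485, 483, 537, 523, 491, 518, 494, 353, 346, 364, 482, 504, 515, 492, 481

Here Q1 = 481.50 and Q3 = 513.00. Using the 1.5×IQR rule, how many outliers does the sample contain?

3

IQR = 31.50; fences at 481.50 − 47.25 = 434.25 and 513.00 + 47.25 = 560.25.
Outside the cutoffs: 346, 353, 364.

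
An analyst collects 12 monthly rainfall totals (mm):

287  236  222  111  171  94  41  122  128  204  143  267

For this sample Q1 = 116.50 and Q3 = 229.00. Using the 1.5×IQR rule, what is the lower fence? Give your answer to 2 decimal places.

-52.25

IQR = Q3 − Q1 = 229.00 − 116.50 = 112.50.
Lower fence = Q1 − 1.5·IQR = 116.50 − 168.75 = -52.25.
Upper fence = Q3 + 1.5·IQR = 229.00 + 168.75 = 397.75.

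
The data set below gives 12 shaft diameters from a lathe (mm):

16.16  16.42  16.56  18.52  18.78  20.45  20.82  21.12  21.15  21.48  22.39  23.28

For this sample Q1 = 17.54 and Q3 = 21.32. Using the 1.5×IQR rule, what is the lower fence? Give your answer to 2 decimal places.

11.87

IQR = Q3 − Q1 = 21.32 − 17.54 = 3.78.
Lower fence = Q1 − 1.5·IQR = 17.54 − 5.67 = 11.87.
Upper fence = Q3 + 1.5·IQR = 21.32 + 5.67 = 26.99.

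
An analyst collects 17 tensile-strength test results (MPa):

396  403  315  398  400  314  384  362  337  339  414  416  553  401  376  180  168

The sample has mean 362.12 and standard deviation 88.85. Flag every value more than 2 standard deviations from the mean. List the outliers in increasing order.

Cutoffs at x̄ ± 2s: 362.12 ± 2·88.85 = [184.42, 539.82].
168: z = -2.18, |z| > 2 → outlier.
180: z = -2.05, |z| > 2 → outlier.
553: z = 2.15, |z| > 2 → outlier.
Every other value lies within [184.42, 539.82].

168, 180, 553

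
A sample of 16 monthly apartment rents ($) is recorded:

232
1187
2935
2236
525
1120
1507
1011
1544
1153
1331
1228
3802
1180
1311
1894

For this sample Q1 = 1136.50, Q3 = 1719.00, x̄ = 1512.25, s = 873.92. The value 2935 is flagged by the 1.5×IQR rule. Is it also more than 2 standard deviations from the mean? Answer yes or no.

no

z = (2935 − 1512.25) / 873.92 = 1.63.
|z| = 1.63 ≤ 2.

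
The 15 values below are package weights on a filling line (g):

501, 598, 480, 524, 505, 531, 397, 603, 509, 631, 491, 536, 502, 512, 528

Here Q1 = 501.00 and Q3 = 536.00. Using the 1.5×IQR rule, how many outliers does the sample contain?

IQR = 35.00; fences at 501.00 − 52.50 = 448.50 and 536.00 + 52.50 = 588.50.
Outside the cutoffs: 397, 598, 603, 631.

4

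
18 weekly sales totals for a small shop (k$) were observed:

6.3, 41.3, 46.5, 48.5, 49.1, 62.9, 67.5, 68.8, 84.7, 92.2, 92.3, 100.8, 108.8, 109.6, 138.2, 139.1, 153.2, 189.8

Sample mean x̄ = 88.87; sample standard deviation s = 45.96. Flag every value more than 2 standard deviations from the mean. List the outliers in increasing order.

189.8

Cutoffs at x̄ ± 2s: 88.87 ± 2·45.96 = [-3.05, 180.79].
189.8: z = 2.20, |z| > 2 → outlier.
Every other value lies within [-3.05, 180.79].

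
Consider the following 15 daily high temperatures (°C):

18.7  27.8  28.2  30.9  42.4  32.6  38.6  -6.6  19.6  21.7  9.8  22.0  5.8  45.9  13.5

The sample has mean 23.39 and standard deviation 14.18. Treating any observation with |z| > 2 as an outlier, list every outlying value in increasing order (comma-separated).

-6.6

Cutoffs at x̄ ± 2s: 23.39 ± 2·14.18 = [-4.97, 51.75].
-6.6: z = -2.11, |z| > 2 → outlier.
Every other value lies within [-4.97, 51.75].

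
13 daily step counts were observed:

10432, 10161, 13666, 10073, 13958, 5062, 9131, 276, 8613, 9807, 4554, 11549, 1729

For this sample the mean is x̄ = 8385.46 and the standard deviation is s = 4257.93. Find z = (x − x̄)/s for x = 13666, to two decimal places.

1.24

z = (13666 − 8385.46) / 4257.93 = 1.24.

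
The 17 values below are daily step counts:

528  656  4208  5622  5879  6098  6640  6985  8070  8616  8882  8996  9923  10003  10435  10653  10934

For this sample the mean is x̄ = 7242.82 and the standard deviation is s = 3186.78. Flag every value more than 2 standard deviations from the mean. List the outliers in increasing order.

528, 656

Cutoffs at x̄ ± 2s: 7242.82 ± 2·3186.78 = [869.26, 13616.38].
528: z = -2.11, |z| > 2 → outlier.
656: z = -2.07, |z| > 2 → outlier.
Every other value lies within [869.26, 13616.38].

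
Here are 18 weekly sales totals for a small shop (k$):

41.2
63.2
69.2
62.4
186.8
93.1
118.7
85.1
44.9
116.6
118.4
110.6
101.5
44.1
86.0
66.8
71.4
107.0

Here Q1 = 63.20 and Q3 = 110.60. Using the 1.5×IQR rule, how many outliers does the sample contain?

1

IQR = 47.40; fences at 63.20 − 71.10 = -7.90 and 110.60 + 71.10 = 181.70.
Outside the cutoffs: 186.8.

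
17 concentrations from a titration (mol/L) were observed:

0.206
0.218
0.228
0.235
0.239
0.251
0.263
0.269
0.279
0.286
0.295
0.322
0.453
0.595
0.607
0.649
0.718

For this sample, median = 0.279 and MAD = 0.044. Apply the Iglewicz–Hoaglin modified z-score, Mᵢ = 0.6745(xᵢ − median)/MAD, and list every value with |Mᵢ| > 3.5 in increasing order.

0.595, 0.607, 0.649, 0.718

|Mᵢ| > 3.5 ⇔ |xᵢ − 0.279| > 3.5·0.044/0.6745 = 0.228.
So outliers lie outside [0.051, 0.507].
0.595: M = 4.84 → outlier.
0.607: M = 5.03 → outlier.
0.649: M = 5.67 → outlier.
0.718: M = 6.73 → outlier.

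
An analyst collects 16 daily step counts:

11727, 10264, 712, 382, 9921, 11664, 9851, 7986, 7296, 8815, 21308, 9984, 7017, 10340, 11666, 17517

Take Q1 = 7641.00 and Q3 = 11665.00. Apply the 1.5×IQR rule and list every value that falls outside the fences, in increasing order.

IQR = Q3 − Q1 = 11665.00 − 7641.00 = 4024.00.
Lower fence = Q1 − 1.5·IQR = 7641.00 − 6036.00 = 1605.00.
Upper fence = Q3 + 1.5·IQR = 11665.00 + 6036.00 = 17701.00.
382 < 1605.00 → outlier.
712 < 1605.00 → outlier.
21308 > 17701.00 → outlier.
All remaining values lie within [1605.00, 17701.00].

382, 712, 21308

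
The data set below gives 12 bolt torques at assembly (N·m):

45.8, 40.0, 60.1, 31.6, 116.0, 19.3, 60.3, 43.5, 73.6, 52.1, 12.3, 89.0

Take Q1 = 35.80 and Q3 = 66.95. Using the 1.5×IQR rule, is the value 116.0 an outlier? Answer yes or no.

IQR = Q3 − Q1 = 66.95 − 35.80 = 31.15.
Lower fence = Q1 − 1.5·IQR = 35.80 − 46.725 = -10.925.
Upper fence = Q3 + 1.5·IQR = 66.95 + 46.725 = 113.675.
116.0 lies above the upper fence.

yes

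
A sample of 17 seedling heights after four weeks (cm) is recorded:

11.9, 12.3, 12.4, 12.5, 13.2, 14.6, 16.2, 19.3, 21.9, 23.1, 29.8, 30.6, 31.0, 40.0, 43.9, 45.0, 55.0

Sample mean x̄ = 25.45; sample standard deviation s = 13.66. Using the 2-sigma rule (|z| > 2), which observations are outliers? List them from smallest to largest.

55.0

Cutoffs at x̄ ± 2s: 25.45 ± 2·13.66 = [-1.87, 52.77].
55.0: z = 2.16, |z| > 2 → outlier.
Every other value lies within [-1.87, 52.77].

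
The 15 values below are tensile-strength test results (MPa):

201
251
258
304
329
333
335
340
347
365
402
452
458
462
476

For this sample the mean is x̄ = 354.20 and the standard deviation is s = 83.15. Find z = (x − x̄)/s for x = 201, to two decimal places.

-1.84

z = (201 − 354.20) / 83.15 = -1.84.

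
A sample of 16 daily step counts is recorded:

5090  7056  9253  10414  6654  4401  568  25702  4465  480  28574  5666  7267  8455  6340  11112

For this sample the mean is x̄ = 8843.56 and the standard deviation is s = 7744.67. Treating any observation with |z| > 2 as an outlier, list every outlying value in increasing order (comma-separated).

25702, 28574

Cutoffs at x̄ ± 2s: 8843.56 ± 2·7744.67 = [-6645.78, 24332.90].
25702: z = 2.18, |z| > 2 → outlier.
28574: z = 2.55, |z| > 2 → outlier.
Every other value lies within [-6645.78, 24332.90].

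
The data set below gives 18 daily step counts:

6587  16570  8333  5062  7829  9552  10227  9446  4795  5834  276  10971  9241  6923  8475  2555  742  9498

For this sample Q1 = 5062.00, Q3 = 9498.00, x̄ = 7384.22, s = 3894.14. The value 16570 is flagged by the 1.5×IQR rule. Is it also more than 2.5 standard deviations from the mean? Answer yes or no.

z = (16570 − 7384.22) / 3894.14 = 2.36.
|z| = 2.36 ≤ 2.5.

no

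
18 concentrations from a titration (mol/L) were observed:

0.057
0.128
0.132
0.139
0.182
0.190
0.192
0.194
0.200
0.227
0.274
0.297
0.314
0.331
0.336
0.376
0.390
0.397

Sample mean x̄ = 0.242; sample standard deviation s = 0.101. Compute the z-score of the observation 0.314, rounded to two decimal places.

0.71

z = (0.314 − 0.242) / 0.101 = 0.71.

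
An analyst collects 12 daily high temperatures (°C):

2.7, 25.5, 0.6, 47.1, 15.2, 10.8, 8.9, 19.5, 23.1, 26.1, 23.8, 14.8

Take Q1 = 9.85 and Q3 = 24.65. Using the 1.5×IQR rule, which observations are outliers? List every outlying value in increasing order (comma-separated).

IQR = Q3 − Q1 = 24.65 − 9.85 = 14.80.
Lower fence = Q1 − 1.5·IQR = 9.85 − 22.20 = -12.35.
Upper fence = Q3 + 1.5·IQR = 24.65 + 22.20 = 46.85.
47.1 > 46.85 → outlier.
All remaining values lie within [-12.35, 46.85].

47.1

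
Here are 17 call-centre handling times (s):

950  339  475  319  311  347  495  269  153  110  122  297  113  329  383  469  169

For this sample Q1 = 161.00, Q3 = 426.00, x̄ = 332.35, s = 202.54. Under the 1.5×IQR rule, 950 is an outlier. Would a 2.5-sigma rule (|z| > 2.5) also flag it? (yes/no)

yes

z = (950 − 332.35) / 202.54 = 3.05.
|z| = 3.05 > 2.5.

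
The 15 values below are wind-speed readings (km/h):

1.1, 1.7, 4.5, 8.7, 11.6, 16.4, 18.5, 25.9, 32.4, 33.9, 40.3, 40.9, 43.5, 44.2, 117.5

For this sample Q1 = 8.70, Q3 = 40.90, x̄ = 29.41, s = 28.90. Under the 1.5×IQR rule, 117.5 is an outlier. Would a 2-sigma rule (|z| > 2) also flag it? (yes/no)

yes

z = (117.5 − 29.41) / 28.90 = 3.05.
|z| = 3.05 > 2.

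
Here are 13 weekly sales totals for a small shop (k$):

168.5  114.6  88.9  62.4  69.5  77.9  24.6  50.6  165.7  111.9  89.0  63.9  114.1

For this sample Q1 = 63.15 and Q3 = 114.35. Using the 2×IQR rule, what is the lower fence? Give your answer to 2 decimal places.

-39.25

IQR = Q3 − Q1 = 114.35 − 63.15 = 51.20.
Lower fence = Q1 − 2·IQR = 63.15 − 102.40 = -39.25.
Upper fence = Q3 + 2·IQR = 114.35 + 102.40 = 216.75.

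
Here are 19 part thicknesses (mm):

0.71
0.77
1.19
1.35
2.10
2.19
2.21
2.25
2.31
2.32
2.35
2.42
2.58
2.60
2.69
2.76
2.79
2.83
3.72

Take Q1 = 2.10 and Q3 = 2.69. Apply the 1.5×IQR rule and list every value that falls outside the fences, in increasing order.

0.71, 0.77, 1.19, 3.72

IQR = Q3 − Q1 = 2.69 − 2.10 = 0.59.
Lower fence = Q1 − 1.5·IQR = 2.10 − 0.885 = 1.215.
Upper fence = Q3 + 1.5·IQR = 2.69 + 0.885 = 3.575.
0.71 < 1.215 → outlier.
0.77 < 1.215 → outlier.
1.19 < 1.215 → outlier.
3.72 > 3.575 → outlier.
All remaining values lie within [1.215, 3.575].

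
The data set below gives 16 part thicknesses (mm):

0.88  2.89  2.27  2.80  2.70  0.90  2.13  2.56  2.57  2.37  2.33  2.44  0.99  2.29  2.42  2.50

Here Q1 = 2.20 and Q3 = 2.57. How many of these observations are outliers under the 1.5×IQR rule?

IQR = 0.37; fences at 2.20 − 0.555 = 1.645 and 2.57 + 0.555 = 3.125.
Outside the cutoffs: 0.88, 0.90, 0.99.

3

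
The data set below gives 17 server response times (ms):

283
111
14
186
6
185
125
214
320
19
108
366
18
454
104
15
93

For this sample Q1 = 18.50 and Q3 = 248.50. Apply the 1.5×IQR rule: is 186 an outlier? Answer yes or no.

IQR = Q3 − Q1 = 248.50 − 18.50 = 230.00.
Lower fence = Q1 − 1.5·IQR = 18.50 − 345.00 = -326.50.
Upper fence = Q3 + 1.5·IQR = 248.50 + 345.00 = 593.50.
186 lies within [-326.50, 593.50].

no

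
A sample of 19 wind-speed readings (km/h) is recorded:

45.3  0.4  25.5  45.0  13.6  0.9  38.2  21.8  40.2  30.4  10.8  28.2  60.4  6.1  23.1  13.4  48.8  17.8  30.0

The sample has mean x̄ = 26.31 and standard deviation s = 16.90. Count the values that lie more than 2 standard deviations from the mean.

Cutoffs: x̄ ± 2s = [-7.49, 60.11].
Outside the cutoffs: 60.4.

1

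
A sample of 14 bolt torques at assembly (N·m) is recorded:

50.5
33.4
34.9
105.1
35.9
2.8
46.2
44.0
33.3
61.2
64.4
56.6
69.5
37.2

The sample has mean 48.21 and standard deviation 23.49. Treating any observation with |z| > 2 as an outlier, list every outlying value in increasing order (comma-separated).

105.1

Cutoffs at x̄ ± 2s: 48.21 ± 2·23.49 = [1.23, 95.19].
105.1: z = 2.42, |z| > 2 → outlier.
Every other value lies within [1.23, 95.19].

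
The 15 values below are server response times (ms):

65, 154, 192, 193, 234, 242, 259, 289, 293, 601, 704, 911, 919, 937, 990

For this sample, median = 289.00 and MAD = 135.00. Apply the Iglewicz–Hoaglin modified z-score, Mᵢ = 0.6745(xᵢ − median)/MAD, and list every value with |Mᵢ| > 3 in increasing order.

|Mᵢ| > 3 ⇔ |xᵢ − 289.00| > 3·135.00/0.6745 = 600.44.
So outliers lie outside [-311.44, 889.44].
911: M = 3.11 → outlier.
919: M = 3.15 → outlier.
937: M = 3.24 → outlier.
990: M = 3.50 → outlier.

911, 919, 937, 990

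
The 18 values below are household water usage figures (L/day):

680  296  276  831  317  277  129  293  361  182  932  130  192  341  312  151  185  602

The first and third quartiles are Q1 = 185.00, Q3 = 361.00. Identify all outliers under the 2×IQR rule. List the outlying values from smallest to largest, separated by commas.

831, 932

IQR = Q3 − Q1 = 361.00 − 185.00 = 176.00.
Lower fence = Q1 − 2·IQR = 185.00 − 352.00 = -167.00.
Upper fence = Q3 + 2·IQR = 361.00 + 352.00 = 713.00.
831 > 713.00 → outlier.
932 > 713.00 → outlier.
All remaining values lie within [-167.00, 713.00].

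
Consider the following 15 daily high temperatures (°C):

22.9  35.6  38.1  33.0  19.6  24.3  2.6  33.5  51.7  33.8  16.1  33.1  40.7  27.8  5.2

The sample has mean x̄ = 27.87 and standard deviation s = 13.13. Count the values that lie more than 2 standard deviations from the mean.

Cutoffs: x̄ ± 2s = [1.61, 54.13].
Every value lies within the cutoffs.

0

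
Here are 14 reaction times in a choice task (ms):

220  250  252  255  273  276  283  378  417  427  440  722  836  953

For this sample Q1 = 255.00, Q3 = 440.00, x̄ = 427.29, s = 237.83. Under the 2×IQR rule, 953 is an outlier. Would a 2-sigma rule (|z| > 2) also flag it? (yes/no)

yes

z = (953 − 427.29) / 237.83 = 2.21.
|z| = 2.21 > 2.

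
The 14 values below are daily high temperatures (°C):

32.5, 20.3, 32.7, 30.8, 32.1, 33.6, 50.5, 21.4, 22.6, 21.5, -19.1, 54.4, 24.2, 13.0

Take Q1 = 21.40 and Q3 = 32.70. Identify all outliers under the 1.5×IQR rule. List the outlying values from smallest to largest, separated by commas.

IQR = Q3 − Q1 = 32.70 − 21.40 = 11.30.
Lower fence = Q1 − 1.5·IQR = 21.40 − 16.95 = 4.45.
Upper fence = Q3 + 1.5·IQR = 32.70 + 16.95 = 49.65.
-19.1 < 4.45 → outlier.
50.5 > 49.65 → outlier.
54.4 > 49.65 → outlier.
All remaining values lie within [4.45, 49.65].

-19.1, 50.5, 54.4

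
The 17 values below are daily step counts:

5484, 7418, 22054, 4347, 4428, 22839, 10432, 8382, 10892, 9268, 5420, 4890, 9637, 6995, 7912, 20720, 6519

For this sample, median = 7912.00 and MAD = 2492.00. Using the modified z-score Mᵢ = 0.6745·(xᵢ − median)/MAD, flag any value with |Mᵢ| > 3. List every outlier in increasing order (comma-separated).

|Mᵢ| > 3 ⇔ |xᵢ − 7912.00| > 3·2492.00/0.6745 = 11083.77.
So outliers lie outside [-3171.77, 18995.77].
20720: M = 3.47 → outlier.
22054: M = 3.83 → outlier.
22839: M = 4.04 → outlier.

20720, 22054, 22839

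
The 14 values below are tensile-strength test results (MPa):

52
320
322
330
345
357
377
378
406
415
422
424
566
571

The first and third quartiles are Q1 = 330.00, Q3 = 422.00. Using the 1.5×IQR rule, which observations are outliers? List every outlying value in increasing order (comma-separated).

IQR = Q3 − Q1 = 422.00 − 330.00 = 92.00.
Lower fence = Q1 − 1.5·IQR = 330.00 − 138.00 = 192.00.
Upper fence = Q3 + 1.5·IQR = 422.00 + 138.00 = 560.00.
52 < 192.00 → outlier.
566 > 560.00 → outlier.
571 > 560.00 → outlier.
All remaining values lie within [192.00, 560.00].

52, 566, 571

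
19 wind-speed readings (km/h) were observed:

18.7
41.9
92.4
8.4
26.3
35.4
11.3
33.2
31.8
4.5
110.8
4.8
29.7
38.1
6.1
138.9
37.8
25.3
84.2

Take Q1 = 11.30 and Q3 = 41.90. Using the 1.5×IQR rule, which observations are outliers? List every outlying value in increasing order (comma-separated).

IQR = Q3 − Q1 = 41.90 − 11.30 = 30.60.
Lower fence = Q1 − 1.5·IQR = 11.30 − 45.90 = -34.60.
Upper fence = Q3 + 1.5·IQR = 41.90 + 45.90 = 87.80.
92.4 > 87.80 → outlier.
110.8 > 87.80 → outlier.
138.9 > 87.80 → outlier.
All remaining values lie within [-34.60, 87.80].

92.4, 110.8, 138.9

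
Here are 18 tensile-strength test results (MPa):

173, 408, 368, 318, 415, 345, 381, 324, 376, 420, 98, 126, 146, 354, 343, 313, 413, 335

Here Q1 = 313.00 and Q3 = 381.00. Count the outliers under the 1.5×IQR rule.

IQR = 68.00; fences at 313.00 − 102.00 = 211.00 and 381.00 + 102.00 = 483.00.
Outside the cutoffs: 98, 126, 146, 173.

4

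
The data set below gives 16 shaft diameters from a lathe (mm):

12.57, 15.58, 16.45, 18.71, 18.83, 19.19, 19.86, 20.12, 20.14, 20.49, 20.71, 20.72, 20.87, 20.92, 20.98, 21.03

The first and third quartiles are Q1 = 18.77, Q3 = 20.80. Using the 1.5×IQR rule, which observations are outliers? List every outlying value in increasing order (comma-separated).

12.57, 15.58

IQR = Q3 − Q1 = 20.80 − 18.77 = 2.03.
Lower fence = Q1 − 1.5·IQR = 18.77 − 3.045 = 15.725.
Upper fence = Q3 + 1.5·IQR = 20.80 + 3.045 = 23.845.
12.57 < 15.725 → outlier.
15.58 < 15.725 → outlier.
All remaining values lie within [15.725, 23.845].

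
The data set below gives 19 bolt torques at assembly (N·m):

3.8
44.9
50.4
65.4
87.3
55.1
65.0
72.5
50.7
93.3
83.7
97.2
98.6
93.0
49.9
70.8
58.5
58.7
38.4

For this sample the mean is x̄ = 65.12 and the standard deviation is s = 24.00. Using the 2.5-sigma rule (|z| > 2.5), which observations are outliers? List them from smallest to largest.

Cutoffs at x̄ ± 2.5s: 65.12 ± 2.5·24.00 = [5.12, 125.12].
3.8: z = -2.56, |z| > 2.5 → outlier.
Every other value lies within [5.12, 125.12].

3.8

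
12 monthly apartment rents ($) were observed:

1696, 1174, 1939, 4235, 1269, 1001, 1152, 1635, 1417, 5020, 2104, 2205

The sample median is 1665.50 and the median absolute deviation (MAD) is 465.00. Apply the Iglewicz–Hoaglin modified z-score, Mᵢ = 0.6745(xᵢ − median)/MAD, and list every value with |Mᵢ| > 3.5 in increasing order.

|Mᵢ| > 3.5 ⇔ |xᵢ − 1665.50| > 3.5·465.00/0.6745 = 2412.90.
So outliers lie outside [-747.40, 4078.40].
4235: M = 3.73 → outlier.
5020: M = 4.87 → outlier.

4235, 5020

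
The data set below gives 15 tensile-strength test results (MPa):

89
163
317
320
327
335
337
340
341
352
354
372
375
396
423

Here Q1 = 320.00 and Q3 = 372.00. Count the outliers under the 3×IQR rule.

2

IQR = 52.00; fences at 320.00 − 156.00 = 164.00 and 372.00 + 156.00 = 528.00.
Outside the cutoffs: 89, 163.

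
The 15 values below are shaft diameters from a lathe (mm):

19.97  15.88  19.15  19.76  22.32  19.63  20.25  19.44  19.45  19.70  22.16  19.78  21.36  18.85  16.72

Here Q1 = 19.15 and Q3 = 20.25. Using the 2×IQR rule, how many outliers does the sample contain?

IQR = 1.10; fences at 19.15 − 2.20 = 16.95 and 20.25 + 2.20 = 22.45.
Outside the cutoffs: 15.88, 16.72.

2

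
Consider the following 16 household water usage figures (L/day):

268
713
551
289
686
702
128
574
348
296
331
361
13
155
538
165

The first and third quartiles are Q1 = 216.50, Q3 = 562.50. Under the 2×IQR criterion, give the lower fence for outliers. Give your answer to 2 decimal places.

-475.50

IQR = Q3 − Q1 = 562.50 − 216.50 = 346.00.
Lower fence = Q1 − 2·IQR = 216.50 − 692.00 = -475.50.
Upper fence = Q3 + 2·IQR = 562.50 + 692.00 = 1254.50.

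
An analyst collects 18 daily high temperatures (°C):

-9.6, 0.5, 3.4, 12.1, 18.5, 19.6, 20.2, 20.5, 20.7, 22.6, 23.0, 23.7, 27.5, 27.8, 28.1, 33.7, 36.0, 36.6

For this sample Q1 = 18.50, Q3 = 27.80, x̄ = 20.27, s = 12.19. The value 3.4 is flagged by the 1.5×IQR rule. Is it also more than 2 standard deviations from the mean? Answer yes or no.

no

z = (3.4 − 20.27) / 12.19 = -1.38.
|z| = 1.38 ≤ 2.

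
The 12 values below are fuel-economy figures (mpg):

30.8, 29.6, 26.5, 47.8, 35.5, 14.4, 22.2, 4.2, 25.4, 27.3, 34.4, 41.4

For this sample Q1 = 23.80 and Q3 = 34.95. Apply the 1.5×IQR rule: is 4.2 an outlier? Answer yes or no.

IQR = Q3 − Q1 = 34.95 − 23.80 = 11.15.
Lower fence = Q1 − 1.5·IQR = 23.80 − 16.725 = 7.075.
Upper fence = Q3 + 1.5·IQR = 34.95 + 16.725 = 51.675.
4.2 lies below the lower fence.

yes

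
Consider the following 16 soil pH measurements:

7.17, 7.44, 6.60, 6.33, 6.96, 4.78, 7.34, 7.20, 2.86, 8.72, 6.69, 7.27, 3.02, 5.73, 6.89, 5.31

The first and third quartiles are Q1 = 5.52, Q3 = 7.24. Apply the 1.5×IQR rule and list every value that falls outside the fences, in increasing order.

2.86

IQR = Q3 − Q1 = 7.24 − 5.52 = 1.72.
Lower fence = Q1 − 1.5·IQR = 5.52 − 2.58 = 2.94.
Upper fence = Q3 + 1.5·IQR = 7.24 + 2.58 = 9.82.
2.86 < 2.94 → outlier.
All remaining values lie within [2.94, 9.82].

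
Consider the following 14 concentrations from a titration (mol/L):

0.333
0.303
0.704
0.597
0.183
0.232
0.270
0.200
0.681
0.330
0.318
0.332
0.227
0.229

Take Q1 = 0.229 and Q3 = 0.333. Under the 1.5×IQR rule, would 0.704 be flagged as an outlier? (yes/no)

IQR = Q3 − Q1 = 0.333 − 0.229 = 0.104.
Lower fence = Q1 − 1.5·IQR = 0.229 − 0.156 = 0.073.
Upper fence = Q3 + 1.5·IQR = 0.333 + 0.156 = 0.489.
0.704 lies above the upper fence.

yes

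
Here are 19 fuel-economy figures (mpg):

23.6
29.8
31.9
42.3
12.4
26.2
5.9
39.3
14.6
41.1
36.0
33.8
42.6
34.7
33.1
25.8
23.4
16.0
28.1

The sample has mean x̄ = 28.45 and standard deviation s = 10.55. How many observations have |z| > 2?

Cutoffs: x̄ ± 2s = [7.35, 49.55].
Outside the cutoffs: 5.9.

1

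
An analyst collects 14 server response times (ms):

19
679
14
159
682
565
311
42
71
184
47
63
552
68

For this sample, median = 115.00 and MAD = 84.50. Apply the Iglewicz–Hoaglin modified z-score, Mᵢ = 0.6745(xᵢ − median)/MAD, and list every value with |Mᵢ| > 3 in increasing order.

552, 565, 679, 682

|Mᵢ| > 3 ⇔ |xᵢ − 115.00| > 3·84.50/0.6745 = 375.83.
So outliers lie outside [-260.83, 490.83].
552: M = 3.49 → outlier.
565: M = 3.59 → outlier.
679: M = 4.50 → outlier.
682: M = 4.53 → outlier.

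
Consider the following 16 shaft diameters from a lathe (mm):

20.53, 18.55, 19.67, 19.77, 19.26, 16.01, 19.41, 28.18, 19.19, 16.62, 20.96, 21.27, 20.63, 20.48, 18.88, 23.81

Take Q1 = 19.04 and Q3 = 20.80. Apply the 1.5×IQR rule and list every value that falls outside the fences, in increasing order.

IQR = Q3 − Q1 = 20.80 − 19.04 = 1.76.
Lower fence = Q1 − 1.5·IQR = 19.04 − 2.64 = 16.40.
Upper fence = Q3 + 1.5·IQR = 20.80 + 2.64 = 23.44.
16.01 < 16.40 → outlier.
23.81 > 23.44 → outlier.
28.18 > 23.44 → outlier.
All remaining values lie within [16.40, 23.44].

16.01, 23.81, 28.18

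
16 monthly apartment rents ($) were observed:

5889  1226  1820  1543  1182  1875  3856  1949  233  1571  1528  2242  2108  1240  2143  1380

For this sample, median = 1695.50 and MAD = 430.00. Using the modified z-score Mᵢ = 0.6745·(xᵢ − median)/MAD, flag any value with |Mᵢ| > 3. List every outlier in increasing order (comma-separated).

|Mᵢ| > 3 ⇔ |xᵢ − 1695.50| > 3·430.00/0.6745 = 1912.53.
So outliers lie outside [-217.03, 3608.03].
3856: M = 3.39 → outlier.
5889: M = 6.58 → outlier.

3856, 5889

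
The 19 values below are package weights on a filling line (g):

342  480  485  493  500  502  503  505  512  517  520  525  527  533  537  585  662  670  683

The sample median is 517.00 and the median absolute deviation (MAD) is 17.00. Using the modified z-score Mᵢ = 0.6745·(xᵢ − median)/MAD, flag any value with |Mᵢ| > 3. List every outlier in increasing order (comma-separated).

342, 662, 670, 683

|Mᵢ| > 3 ⇔ |xᵢ − 517.00| > 3·17.00/0.6745 = 75.61.
So outliers lie outside [441.39, 592.61].
342: M = -6.94 → outlier.
662: M = 5.75 → outlier.
670: M = 6.07 → outlier.
683: M = 6.59 → outlier.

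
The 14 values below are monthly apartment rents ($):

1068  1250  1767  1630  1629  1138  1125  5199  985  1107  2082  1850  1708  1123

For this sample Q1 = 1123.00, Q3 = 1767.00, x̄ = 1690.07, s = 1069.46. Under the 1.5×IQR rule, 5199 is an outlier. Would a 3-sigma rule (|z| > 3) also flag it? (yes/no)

yes

z = (5199 − 1690.07) / 1069.46 = 3.28.
|z| = 3.28 > 3.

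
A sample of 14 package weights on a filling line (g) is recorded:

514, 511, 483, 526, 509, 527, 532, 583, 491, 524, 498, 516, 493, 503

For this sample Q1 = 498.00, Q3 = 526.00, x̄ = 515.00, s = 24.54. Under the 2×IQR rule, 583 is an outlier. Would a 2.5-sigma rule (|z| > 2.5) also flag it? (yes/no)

yes

z = (583 − 515.00) / 24.54 = 2.77.
|z| = 2.77 > 2.5.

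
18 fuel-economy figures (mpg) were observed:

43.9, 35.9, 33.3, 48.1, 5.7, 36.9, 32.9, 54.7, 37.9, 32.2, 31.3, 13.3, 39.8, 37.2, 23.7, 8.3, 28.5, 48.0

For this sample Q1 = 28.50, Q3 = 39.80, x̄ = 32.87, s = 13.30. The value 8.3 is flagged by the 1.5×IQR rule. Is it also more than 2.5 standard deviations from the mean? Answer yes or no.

z = (8.3 − 32.87) / 13.30 = -1.85.
|z| = 1.85 ≤ 2.5.

no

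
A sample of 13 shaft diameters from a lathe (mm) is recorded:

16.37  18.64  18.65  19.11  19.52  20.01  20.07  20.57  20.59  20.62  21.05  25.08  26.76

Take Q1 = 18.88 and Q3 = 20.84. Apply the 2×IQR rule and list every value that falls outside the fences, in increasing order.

IQR = Q3 − Q1 = 20.84 − 18.88 = 1.96.
Lower fence = Q1 − 2·IQR = 18.88 − 3.92 = 14.96.
Upper fence = Q3 + 2·IQR = 20.84 + 3.92 = 24.76.
25.08 > 24.76 → outlier.
26.76 > 24.76 → outlier.
All remaining values lie within [14.96, 24.76].

25.08, 26.76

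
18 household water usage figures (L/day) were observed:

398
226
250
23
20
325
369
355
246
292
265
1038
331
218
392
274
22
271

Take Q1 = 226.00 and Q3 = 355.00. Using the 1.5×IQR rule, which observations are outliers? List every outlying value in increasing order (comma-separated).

IQR = Q3 − Q1 = 355.00 − 226.00 = 129.00.
Lower fence = Q1 − 1.5·IQR = 226.00 − 193.50 = 32.50.
Upper fence = Q3 + 1.5·IQR = 355.00 + 193.50 = 548.50.
20 < 32.50 → outlier.
22 < 32.50 → outlier.
23 < 32.50 → outlier.
1038 > 548.50 → outlier.
All remaining values lie within [32.50, 548.50].

20, 22, 23, 1038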